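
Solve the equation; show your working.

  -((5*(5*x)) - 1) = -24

Step 1. [-((5*(5*x)) - 1) = -24] LHS negated; negate both sides ⇒ neg: (5*(5*x)) - 1 = 24.
Step 2. [(5*(5*x)) - 1 = 24] the outer -1 inverts by adding 1, so sub: 5*(5*x) = 25.
Step 3. [5*(5*x) = 25] 5 out front; divide by 5 ⇒ div: 5*x = 5.
Step 4. [5*x = 5] divide by the outer 5. So div: x = 1.

Answer: x ∈ {1}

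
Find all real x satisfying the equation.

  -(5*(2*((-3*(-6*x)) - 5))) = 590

Step 1. [-(5*(2*((-3*(-6*x)) - 5))) = 590] leading − — multiply by −1, so neg: 5*(2*((-3*(-6*x)) - 5)) = -590.
Step 2. [5*(2*((-3*(-6*x)) - 5)) = -590] leading coefficient 5: divide by 5. So div: 2*((-3*(-6*x)) - 5) = -118.
Step 3. [2*((-3*(-6*x)) - 5) = -118] 2·(inner) — divide through by 2. So div: (-3*(-6*x)) - 5 = -59.
Step 4. [(-3*(-6*x)) - 5 = -59] add 5: x sits inside (… - 5), so sub: -3*(-6*x) = -54.
Step 5. [-3*(-6*x) = -54] -3 out front; divide by -3, so div: -6*x = 18.
Step 6. [-6*x = 18] leading coefficient -6: divide by -6 ⇒ div: x = -3.

Answer: x ∈ {-3}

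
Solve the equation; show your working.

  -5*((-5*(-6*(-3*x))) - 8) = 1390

Step 1. [-5*((-5*(-6*(-3*x))) - 8) = 1390] LHS = -5·(…); ÷-5 both sides, so div: (-5*(-6*(-3*x))) - 8 = -278.
Step 2. [(-5*(-6*(-3*x))) - 8 = -278] 8 comes off first (add 8) ⇒ sub: -5*(-6*(-3*x)) = -270.
Step 3. [-5*(-6*(-3*x)) = -270] LHS = -5·(…); ÷-5 both sides. So div: -6*(-3*x) = 54.
Step 4. [-6*(-3*x) = 54] divide by the outer -6. So div: -3*x = -9.
Step 5. [-3*x = -9] divide by the outer -3. So div: x = 3.

Answer: x ∈ {3}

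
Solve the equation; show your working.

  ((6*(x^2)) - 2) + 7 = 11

Step 1. [((6*(x^2)) - 2) + 7 = 11] the outer +7 inverts by subtracting 7, so sub: (6*(x^2)) - 2 = 4.
Step 2. [(6*(x^2)) - 2 = 4] -2 is outermost — add 2 both sides. So sub: 6*(x^2) = 6.
Step 3. [6*(x^2) = 6] divide by the outer 6, so div: x^2 = 1.
Step 4. [x^2 = 1] √ both sides: 1 ≥ 0 gives two branches. So sqrt: x = 1 or -1.

Answer: x ∈ {-1, 1}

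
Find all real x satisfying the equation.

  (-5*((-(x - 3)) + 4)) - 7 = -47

Step 1. [(-5*((-(x - 3)) + 4)) - 7 = -47] the outer -7 inverts by adding 7 ⇒ sub: -5*((-(x - 3)) + 4) = -40.
Step 2. [-5*((-(x - 3)) + 4) = -40] leading coefficient -5: divide by -5, so div: (-(x - 3)) + 4 = 8.
Step 3. [(-(x - 3)) + 4 = 8] subtract 4: x sits inside (… + 4) ⇒ sub: -(x - 3) = 4.
Step 4. [-(x - 3) = 4] leading − — multiply by −1, so neg: x - 3 = -4.
Step 5. [x - 3 = -4] peel the -3: add 3 from each side. So sub: x = -1.

Answer: x ∈ {-1}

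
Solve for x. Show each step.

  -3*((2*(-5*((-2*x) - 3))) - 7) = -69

Step 1. [-3*((2*(-5*((-2*x) - 3))) - 7) = -69] -3 out front; divide by -3 ⇒ div: (2*(-5*((-2*x) - 3))) - 7 = 23.
Step 2. [(2*(-5*((-2*x) - 3))) - 7 = 23] peel the -7: add 7 from each side ⇒ sub: 2*(-5*((-2*x) - 3)) = 30.
Step 3. [2*(-5*((-2*x) - 3)) = 30] leading coefficient 2: divide by 2. So div: -5*((-2*x) - 3) = 15.
Step 4. [-5*((-2*x) - 3) = 15] -5·(inner) — divide through by -5 ⇒ div: (-2*x) - 3 = -3.
Step 5. [(-2*x) - 3 = -3] the outer -3 inverts by adding 3 ⇒ sub: -2*x = 0.
Step 6. [-2*x = 0] -2 out front; divide by -2 ⇒ div: x = 0.

Answer: x ∈ {0}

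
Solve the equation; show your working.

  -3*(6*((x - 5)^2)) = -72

Step 1. [-3*(6*((x - 5)^2)) = -72] -3·(inner) — divide through by -3. So div: 6*((x - 5)^2) = 24.
Step 2. [6*((x - 5)^2) = 24] 6 out front; divide by 6. So div: (x - 5)^2 = 4.
Step 3. [(x - 5)^2 = 4] √ both sides: 4 ≥ 0 gives two branches. So sqrt: x - 5 = 2 or -2.
Step 4. [x - 5 = 2 or -2] the outer -5 inverts by adding 5 ⇒ sub: x = 7 or 3.

Answer: x ∈ {3, 7}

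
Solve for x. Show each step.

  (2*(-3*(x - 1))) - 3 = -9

Step 1. [(2*(-3*(x - 1))) - 3 = -9] -3 is outermost — add 3 both sides, so sub: 2*(-3*(x - 1)) = -6.
Step 2. [2*(-3*(x - 1)) = -6] 2·(inner) — divide through by 2, so div: -3*(x - 1) = -3.
Step 3. [-3*(x - 1) = -3] -3 out front; divide by -3, so div: x - 1 = 1.
Step 4. [x - 1 = 1] 1 comes off first (add 1). So sub: x = 2.

Answer: x ∈ {2}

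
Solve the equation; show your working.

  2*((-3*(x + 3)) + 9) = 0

Step 1. [2*((-3*(x + 3)) + 9) = 0] divide by the outer 2. So div: (-3*(x + 3)) + 9 = 0.
Step 2. [(-3*(x + 3)) + 9 = 0] peel the +9: subtract 9 from each side. So sub: -3*(x + 3) = -9.
Step 3. [-3*(x + 3) = -9] LHS = -3·(…); ÷-3 both sides ⇒ div: x + 3 = 3.
Step 4. [x + 3 = 3] subtract 3: x sits inside (… + 3) ⇒ sub: x = 0.

Answer: x ∈ {0}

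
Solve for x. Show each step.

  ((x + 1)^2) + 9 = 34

Step 1. [((x + 1)^2) + 9 = 34] the outer +9 inverts by subtracting 9, so sub: (x + 1)^2 = 25.
Step 2. [(x + 1)^2 = 25] LHS squared, RHS 25 ≥ 0: apply √ (±) ⇒ sqrt: x + 1 = 5 or -5.
Step 3. [x + 1 = 5 or -5] +1 is outermost — subtract 1 both sides ⇒ sub: x = 4 or -6.

Answer: x ∈ {-6, 4}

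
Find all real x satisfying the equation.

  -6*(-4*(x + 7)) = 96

Step 1. [-6*(-4*(x + 7)) = 96] -6 out front; divide by -6 ⇒ div: -4*(x + 7) = -16.
Step 2. [-4*(x + 7) = -16] LHS = -4·(…); ÷-4 both sides. So div: x + 7 = 4.
Step 3. [x + 7 = 4] peel the +7: subtract 7 from each side. So sub: x = -3.

Answer: x ∈ {-3}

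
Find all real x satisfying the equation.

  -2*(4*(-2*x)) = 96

Step 1. [-2*(4*(-2*x)) = 96] leading coefficient -2: divide by -2 ⇒ div: 4*(-2*x) = -48.
Step 2. [4*(-2*x) = -48] LHS = 4·(…); ÷4 both sides, so div: -2*x = -12.
Step 3. [-2*x = -12] leading coefficient -2: divide by -2, so div: x = 6.

Answer: x ∈ {6}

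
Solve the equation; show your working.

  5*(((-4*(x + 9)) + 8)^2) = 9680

Step 1. [5*(((-4*(x + 9)) + 8)^2) = 9680] leading coefficient 5: divide by 5, so div: ((-4*(x + 9)) + 8)^2 = 1936.
Step 2. [((-4*(x + 9)) + 8)^2 = 1936] 1936 ≥ 0, LHS is (·)² — take ±√. So sqrt: (-4*(x + 9)) + 8 = 44 or -44.
Step 3. [(-4*(x + 9)) + 8 = 44 or -44] common factor -4 (LHS and 44 or -44) — divide through ⇒ factor: (x + 9) - 2 = -11 or 11.
Step 4. [(x + 9) - 2 = -11 or 11] 2 comes off first (add 2) ⇒ sub: x + 9 = -9 or 13.
Step 5. [x + 9 = -9 or 13] 9 comes off first (subtract 9). So sub: x = -18 or 4.

Answer: x ∈ {-18, 4}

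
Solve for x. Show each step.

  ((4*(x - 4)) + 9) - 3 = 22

Step 1. [((4*(x - 4)) + 9) - 3 = 22] the outer -3 inverts by adding 3. So sub: (4*(x - 4)) + 9 = 25.
Step 2. [(4*(x - 4)) + 9 = 25] 9 comes off first (subtract 9). So sub: 4*(x - 4) = 16.
Step 3. [4*(x - 4) = 16] leading coefficient 4: divide by 4 ⇒ div: x - 4 = 4.
Step 4. [x - 4 = 4] 4 comes off first (add 4), so sub: x = 8.

Answer: x ∈ {8}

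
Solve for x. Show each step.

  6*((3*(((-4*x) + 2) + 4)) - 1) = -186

Step 1. [6*((3*(((-4*x) + 2) + 4)) - 1) = -186] 6 out front; divide by 6. So div: (3*(((-4*x) + 2) + 4)) - 1 = -31.
Step 2. [(3*(((-4*x) + 2) + 4)) - 1 = -31] add 1: x sits inside (… - 1) ⇒ sub: 3*(((-4*x) + 2) + 4) = -30.
Step 3. [3*(((-4*x) + 2) + 4) = -30] leading coefficient 3: divide by 3 ⇒ div: ((-4*x) + 2) + 4 = -10.
Step 4. [((-4*x) + 2) + 4 = -10] subtract 4: x sits inside (… + 4), so sub: (-4*x) + 2 = -14.
Step 5. [(-4*x) + 2 = -14] peel the +2: subtract 2 from each side. So sub: -4*x = -16.
Step 6. [-4*x = -16] -4·(inner) — divide through by -4, so div: x = 4.

Answer: x ∈ {4}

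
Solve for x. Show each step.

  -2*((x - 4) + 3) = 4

Step 1. [-2*((x - 4) + 3) = 4] -2·(inner) — divide through by -2 ⇒ div: (x - 4) + 3 = -2.
Step 2. [(x - 4) + 3 = -2] peel the +3: subtract 3 from each side ⇒ sub: x - 4 = -5.
Step 3. [x - 4 = -5] the outer -4 inverts by adding 4. So sub: x = -1.

Answer: x ∈ {-1}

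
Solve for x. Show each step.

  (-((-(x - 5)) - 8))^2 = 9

Step 1. [(-((-(x - 5)) - 8))^2 = 9] √ both sides: 9 ≥ 0 gives two branches, so sqrt: -((-(x - 5)) - 8) = 3 or -3.
Step 2. [-((-(x - 5)) - 8) = 3 or -3] leading − — multiply by −1. So neg: (-(x - 5)) - 8 = -3 or 3.
Step 3. [(-(x - 5)) - 8 = -3 or 3] the outer -8 inverts by adding 8, so sub: -(x - 5) = 5 or 11.
Step 4. [-(x - 5) = 5 or 11] leading − — multiply by −1 ⇒ neg: x - 5 = -5 or -11.
Step 5. [x - 5 = -5 or -11] add 5: x sits inside (… - 5), so sub: x = 0 or -6.

Answer: x ∈ {-6, 0}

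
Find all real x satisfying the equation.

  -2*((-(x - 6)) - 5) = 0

Step 1. [-2*((-(x - 6)) - 5) = 0] -2 out front; divide by -2, so div: (-(x - 6)) - 5 = 0.
Step 2. [(-(x - 6)) - 5 = 0] 5 comes off first (add 5) ⇒ sub: -(x - 6) = 5.
Step 3. [-(x - 6) = 5] LHS negated; negate both sides. So neg: x - 6 = -5.
Step 4. [x - 6 = -5] peel the -6: add 6 from each side, so sub: x = 1.

Answer: x ∈ {1}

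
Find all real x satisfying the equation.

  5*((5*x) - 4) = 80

Step 1. [5*((5*x) - 4) = 80] 5·(inner) — divide through by 5, so div: (5*x) - 4 = 16.
Step 2. [(5*x) - 4 = 16] the outer -4 inverts by adding 4. So sub: 5*x = 20.
Step 3. [5*x = 20] LHS = 5·(…); ÷5 both sides. So div: x = 4.

Answer: x ∈ {4}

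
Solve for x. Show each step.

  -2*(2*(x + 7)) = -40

Step 1. [-2*(2*(x + 7)) = -40] LHS = -2·(…); ÷-2 both sides ⇒ div: 2*(x + 7) = 20.
Step 2. [2*(x + 7) = 20] leading coefficient 2: divide by 2, so div: x + 7 = 10.
Step 3. [x + 7 = 10] subtract 7: x sits inside (… + 7), so sub: x = 3.

Answer: x ∈ {3}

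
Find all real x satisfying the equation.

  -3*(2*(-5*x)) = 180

Step 1. [-3*(2*(-5*x)) = 180] -3·(inner) — divide through by -3. So div: 2*(-5*x) = -60.
Step 2. [2*(-5*x) = -60] leading coefficient 2: divide by 2, so div: -5*x = -30.
Step 3. [-5*x = -30] -5 out front; divide by -5. So div: x = 6.

Answer: x ∈ {6}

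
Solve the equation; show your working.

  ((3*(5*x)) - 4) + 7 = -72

Step 1. [((3*(5*x)) - 4) + 7 = -72] 7 comes off first (subtract 7), so sub: (3*(5*x)) - 4 = -79.
Step 2. [(3*(5*x)) - 4 = -79] add 4: x sits inside (… - 4). So sub: 3*(5*x) = -75.
Step 3. [3*(5*x) = -75] divide by the outer 3 ⇒ div: 5*x = -25.
Step 4. [5*x = -25] divide by the outer 5. So div: x = -5.

Answer: x ∈ {-5}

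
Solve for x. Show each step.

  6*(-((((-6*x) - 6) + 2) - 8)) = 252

Step 1. [6*(-((((-6*x) - 6) + 2) - 8)) = 252] LHS = 6·(…); ÷6 both sides ⇒ div: -((((-6*x) - 6) + 2) - 8) = 42.
Step 2. [-((((-6*x) - 6) + 2) - 8) = 42] LHS negated; negate both sides, so neg: (((-6*x) - 6) + 2) - 8 = -42.
Step 3. [(((-6*x) - 6) + 2) - 8 = -42] the outer -8 inverts by adding 8. So sub: ((-6*x) - 6) + 2 = -34.
Step 4. [((-6*x) - 6) + 2 = -34] subtract 2: x sits inside (… + 2) ⇒ sub: (-6*x) - 6 = -36.
Step 5. [(-6*x) - 6 = -36] add 6: x sits inside (… - 6), so sub: -6*x = -30.
Step 6. [-6*x = -30] leading coefficient -6: divide by -6 ⇒ div: x = 5.

Answer: x ∈ {5}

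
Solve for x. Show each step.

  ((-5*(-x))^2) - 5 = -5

Step 1. [((-5*(-x))^2) - 5 = -5] -5 is outermost — add 5 both sides. So sub: (-5*(-x))^2 = 0.
Step 2. [(-5*(-x))^2 = 0] 0 ≥ 0, LHS is (·)² — take ±√, so sqrt: -5*(-x) = 0.
Step 3. [-5*(-x) = 0] -5 out front; divide by -5, so div: -x = 0.
Step 4. [-x = 0] leading − — multiply by −1 ⇒ neg: x = 0.

Answer: x ∈ {0}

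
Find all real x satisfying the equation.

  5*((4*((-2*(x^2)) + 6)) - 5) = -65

Step 1. [5*((4*((-2*(x^2)) + 6)) - 5) = -65] 5 out front; divide by 5. So div: (4*((-2*(x^2)) + 6)) - 5 = -13.
Step 2. [(4*((-2*(x^2)) + 6)) - 5 = -13] add 5: x sits inside (… - 5), so sub: 4*((-2*(x^2)) + 6) = -8.
Step 3. [4*((-2*(x^2)) + 6) = -8] LHS = 4·(…); ÷4 both sides. So div: (-2*(x^2)) + 6 = -2.
Step 4. [(-2*(x^2)) + 6 = -2] peel the +6: subtract 6 from each side ⇒ sub: -2*(x^2) = -8.
Step 5. [-2*(x^2) = -8] -2·(inner) — divide through by -2 ⇒ div: x^2 = 4.
Step 6. [x^2 = 4] √ both sides: 4 ≥ 0 gives two branches, so sqrt: x = 2 or -2.

Answer: x ∈ {-2, 2}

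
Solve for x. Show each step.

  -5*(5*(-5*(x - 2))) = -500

Step 1. [-5*(5*(-5*(x - 2))) = -500] -5 out front; divide by -5, so div: 5*(-5*(x - 2)) = 100.
Step 2. [5*(-5*(x - 2)) = 100] leading coefficient 5: divide by 5, so div: -5*(x - 2) = 20.
Step 3. [-5*(x - 2) = 20] LHS = -5·(…); ÷-5 both sides ⇒ div: x - 2 = -4.
Step 4. [x - 2 = -4] -2 is outermost — add 2 both sides. So sub: x = -2.

Answer: x ∈ {-2}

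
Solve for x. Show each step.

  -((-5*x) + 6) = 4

Step 1. [-((-5*x) + 6) = 4] flip signs both sides. So neg: (-5*x) + 6 = -4.
Step 2. [(-5*x) + 6 = -4] peel the +6: subtract 6 from each side ⇒ sub: -5*x = -10.
Step 3. [-5*x = -10] -5 out front; divide by -5 ⇒ div: x = 2.

Answer: x ∈ {2}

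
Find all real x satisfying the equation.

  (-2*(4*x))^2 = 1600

Step 1. [(-2*(4*x))^2 = 1600] 1600 ≥ 0, LHS is (·)² — take ±√, so sqrt: -2*(4*x) = 40 or -40.
Step 2. [-2*(4*x) = 40 or -40] LHS = -2·(…); ÷-2 both sides, so div: 4*x = -20 or 20.
Step 3. [4*x = -20 or 20] divide by the outer 4, so div: x = -5 or 5.

Answer: x ∈ {-5, 5}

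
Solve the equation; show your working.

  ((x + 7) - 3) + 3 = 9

Step 1. [((x + 7) - 3) + 3 = 9] the outer +3 inverts by subtracting 3, so sub: (x + 7) - 3 = 6.
Step 2. [(x + 7) - 3 = 6] peel the -3: add 3 from each side, so sub: x + 7 = 9.
Step 3. [x + 7 = 9] +7 is outermost — subtract 7 both sides ⇒ sub: x = 2.

Answer: x ∈ {2}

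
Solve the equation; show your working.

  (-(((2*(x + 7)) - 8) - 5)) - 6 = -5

Step 1. [(-(((2*(x + 7)) - 8) - 5)) - 6 = -5] -6 is outermost — add 6 both sides. So sub: -(((2*(x + 7)) - 8) - 5) = 1.
Step 2. [-(((2*(x + 7)) - 8) - 5) = 1] flip signs both sides, so neg: ((2*(x + 7)) - 8) - 5 = -1.
Step 3. [((2*(x + 7)) - 8) - 5 = -1] -5 is outermost — add 5 both sides ⇒ sub: (2*(x + 7)) - 8 = 4.
Step 4. [(2*(x + 7)) - 8 = 4] 8 comes off first (add 8) ⇒ sub: 2*(x + 7) = 12.
Step 5. [2*(x + 7) = 12] leading coefficient 2: divide by 2, so div: x + 7 = 6.
Step 6. [x + 7 = 6] peel the +7: subtract 7 from each side. So sub: x = -1.

Answer: x ∈ {-1}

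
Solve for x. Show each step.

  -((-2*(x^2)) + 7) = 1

Step 1. [-((-2*(x^2)) + 7) = 1] leading − — multiply by −1 ⇒ neg: (-2*(x^2)) + 7 = -1.
Step 2. [(-2*(x^2)) + 7 = -1] peel the +7: subtract 7 from each side, so sub: -2*(x^2) = -8.
Step 3. [-2*(x^2) = -8] -2·(inner) — divide through by -2 ⇒ div: x^2 = 4.
Step 4. [x^2 = 4] √ both sides: 4 ≥ 0 gives two branches ⇒ sqrt: x = 2 or -2.

Answer: x ∈ {-2, 2}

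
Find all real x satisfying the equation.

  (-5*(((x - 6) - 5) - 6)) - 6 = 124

Step 1. [(-5*(((x - 6) - 5) - 6)) - 6 = 124] add 6: x sits inside (… - 6). So sub: -5*(((x - 6) - 5) - 6) = 130.
Step 2. [-5*(((x - 6) - 5) - 6) = 130] divide by the outer -5. So div: ((x - 6) - 5) - 6 = -26.
Step 3. [((x - 6) - 5) - 6 = -26] -6 is outermost — add 6 both sides ⇒ sub: (x - 6) - 5 = -20.
Step 4. [(x - 6) - 5 = -20] add 5: x sits inside (… - 5) ⇒ sub: x - 6 = -15.
Step 5. [x - 6 = -15] -6 is outermost — add 6 both sides ⇒ sub: x = -9.

Answer: x ∈ {-9}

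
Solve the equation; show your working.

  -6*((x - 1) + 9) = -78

Step 1. [-6*((x - 1) + 9) = -78] divide by the outer -6, so div: (x - 1) + 9 = 13.
Step 2. [(x - 1) + 9 = 13] subtract 9: x sits inside (… + 9), so sub: x - 1 = 4.
Step 3. [x - 1 = 4] add 1: x sits inside (… - 1) ⇒ sub: x = 5.

Answer: x ∈ {5}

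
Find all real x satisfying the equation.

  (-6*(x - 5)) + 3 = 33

Step 1. [(-6*(x - 5)) + 3 = 33] 3 comes off first (subtract 3) ⇒ sub: -6*(x - 5) = 30.
Step 2. [-6*(x - 5) = 30] leading coefficient -6: divide by -6. So div: x - 5 = -5.
Step 3. [x - 5 = -5] 5 comes off first (add 5) ⇒ sub: x = 0.

Answer: x ∈ {0}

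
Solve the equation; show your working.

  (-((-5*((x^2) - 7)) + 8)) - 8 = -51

Step 1. [(-((-5*((x^2) - 7)) + 8)) - 8 = -51] -8 is outermost — add 8 both sides, so sub: -((-5*((x^2) - 7)) + 8) = -43.
Step 2. [-((-5*((x^2) - 7)) + 8) = -43] LHS negated; negate both sides. So neg: (-5*((x^2) - 7)) + 8 = 43.
Step 3. [(-5*((x^2) - 7)) + 8 = 43] subtract 8: x sits inside (… + 8). So sub: -5*((x^2) - 7) = 35.
Step 4. [-5*((x^2) - 7) = 35] divide by the outer -5, so div: (x^2) - 7 = -7.
Step 5. [(x^2) - 7 = -7] 7 comes off first (add 7) ⇒ sub: x^2 = 0.
Step 6. [x^2 = 0] LHS squared, RHS 0 ≥ 0: apply √ (±), so sqrt: x = 0.

Answer: x ∈ {0}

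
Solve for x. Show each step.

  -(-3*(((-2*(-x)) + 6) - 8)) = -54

Step 1. [-(-3*(((-2*(-x)) + 6) - 8)) = -54] flip signs both sides ⇒ neg: -3*(((-2*(-x)) + 6) - 8) = 54.
Step 2. [-3*(((-2*(-x)) + 6) - 8) = 54] -3 out front; divide by -3 ⇒ div: ((-2*(-x)) + 6) - 8 = -18.
Step 3. [((-2*(-x)) + 6) - 8 = -18] 8 comes off first (add 8). So sub: (-2*(-x)) + 6 = -10.
Step 4. [(-2*(-x)) + 6 = -10] the outer +6 inverts by subtracting 6, so sub: -2*(-x) = -16.
Step 5. [-2*(-x) = -16] divide by the outer -2. So div: -x = 8.
Step 6. [-x = 8] leading − — multiply by −1 ⇒ neg: x = -8.

Answer: x ∈ {-8}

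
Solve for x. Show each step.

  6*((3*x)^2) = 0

Step 1. [6*((3*x)^2) = 0] leading coefficient 6: divide by 6, so div: (3*x)^2 = 0.
Step 2. [(3*x)^2 = 0] √ both sides: 0 ≥ 0 gives two branches, so sqrt: 3*x = 0.
Step 3. [3*x = 0] 3 out front; divide by 3 ⇒ div: x = 0.

Answer: x ∈ {0}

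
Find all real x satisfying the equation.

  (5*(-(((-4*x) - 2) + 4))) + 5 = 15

Step 1. [(5*(-(((-4*x) - 2) + 4))) + 5 = 15] peel the +5: subtract 5 from each side, so sub: 5*(-(((-4*x) - 2) + 4)) = 10.
Step 2. [5*(-(((-4*x) - 2) + 4)) = 10] leading coefficient 5: divide by 5 ⇒ div: -(((-4*x) - 2) + 4) = 2.
Step 3. [-(((-4*x) - 2) + 4) = 2] flip signs both sides. So neg: ((-4*x) - 2) + 4 = -2.
Step 4. [((-4*x) - 2) + 4 = -2] the outer +4 inverts by subtracting 4 ⇒ sub: (-4*x) - 2 = -6.
Step 5. [(-4*x) - 2 = -6] the outer -2 inverts by adding 2. So sub: -4*x = -4.
Step 6. [-4*x = -4] LHS = -4·(…); ÷-4 both sides. So div: x = 1.

Answer: x ∈ {1}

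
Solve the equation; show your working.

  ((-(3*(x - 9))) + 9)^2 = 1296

Step 1. [((-(3*(x - 9))) + 9)^2 = 1296] √ both sides: 1296 ≥ 0 gives two branches. So sqrt: (-(3*(x - 9))) + 9 = 36 or -36.
Step 2. [(-(3*(x - 9))) + 9 = 36 or -36] peel the +9: subtract 9 from each side, so sub: -(3*(x - 9)) = 27 or -45.
Step 3. [-(3*(x - 9)) = 27 or -45] leading − — multiply by −1, so neg: 3*(x - 9) = -27 or 45.
Step 4. [3*(x - 9) = -27 or 45] 3·(inner) — divide through by 3. So div: x - 9 = -9 or 15.
Step 5. [x - 9 = -9 or 15] -9 is outermost — add 9 both sides. So sub: x = 0 or 24.

Answer: x ∈ {0, 24}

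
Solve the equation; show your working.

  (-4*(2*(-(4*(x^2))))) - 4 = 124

Step 1. [(-4*(2*(-(4*(x^2))))) - 4 = 124] -4 | LHS and -4 | 124: pull -4 out, so factor: (2*(-(4*(x^2)))) + 1 = -31.
Step 2. [(2*(-(4*(x^2)))) + 1 = -31] +1 is outermost — subtract 1 both sides. So sub: 2*(-(4*(x^2))) = -32.
Step 3. [2*(-(4*(x^2))) = -32] divide by the outer 2, so div: -(4*(x^2)) = -16.
Step 4. [-(4*(x^2)) = -16] LHS negated; negate both sides. So neg: 4*(x^2) = 16.
Step 5. [4*(x^2) = 16] leading coefficient 4: divide by 4 ⇒ div: x^2 = 4.
Step 6. [x^2 = 4] √ both sides: 4 ≥ 0 gives two branches, so sqrt: x = 2 or -2.

Answer: x ∈ {-2, 2}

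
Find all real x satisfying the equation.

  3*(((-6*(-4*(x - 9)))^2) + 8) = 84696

Step 1. [3*(((-6*(-4*(x - 9)))^2) + 8) = 84696] LHS = 3·(…); ÷3 both sides. So div: ((-6*(-4*(x - 9)))^2) + 8 = 28232.
Step 2. [((-6*(-4*(x - 9)))^2) + 8 = 28232] 8 comes off first (subtract 8). So sub: (-6*(-4*(x - 9)))^2 = 28224.
Step 3. [(-6*(-4*(x - 9)))^2 = 28224] √ both sides: 28224 ≥ 0 gives two branches ⇒ sqrt: -6*(-4*(x - 9)) = 168 or -168.
Step 4. [-6*(-4*(x - 9)) = 168 or -168] divide by the outer -6 ⇒ div: -4*(x - 9) = -28 or 28.
Step 5. [-4*(x - 9) = -28 or 28] leading coefficient -4: divide by -4 ⇒ div: x - 9 = 7 or -7.
Step 6. [x - 9 = 7 or -7] the outer -9 inverts by adding 9, so sub: x = 16 or 2.

Answer: x ∈ {2, 16}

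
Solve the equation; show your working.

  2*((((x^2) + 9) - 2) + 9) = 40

Step 1. [2*((((x^2) + 9) - 2) + 9) = 40] LHS = 2·(…); ÷2 both sides. So div: (((x^2) + 9) - 2) + 9 = 20.
Step 2. [(((x^2) + 9) - 2) + 9 = 20] +9 is outermost — subtract 9 both sides, so sub: ((x^2) + 9) - 2 = 11.
Step 3. [((x^2) + 9) - 2 = 11] peel the -2: add 2 from each side, so sub: (x^2) + 9 = 13.
Step 4. [(x^2) + 9 = 13] peel the +9: subtract 9 from each side ⇒ sub: x^2 = 4.
Step 5. [x^2 = 4] √ both sides: 4 ≥ 0 gives two branches ⇒ sqrt: x = 2 or -2.

Answer: x ∈ {-2, 2}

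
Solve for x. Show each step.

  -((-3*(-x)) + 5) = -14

Step 1. [-((-3*(-x)) + 5) = -14] flip signs both sides ⇒ neg: (-3*(-x)) + 5 = 14.
Step 2. [(-3*(-x)) + 5 = 14] subtract 5: x sits inside (… + 5), so sub: -3*(-x) = 9.
Step 3. [-3*(-x) = 9] divide by the outer -3 ⇒ div: -x = -3.
Step 4. [-x = -3] leading − — multiply by −1, so neg: x = 3.

Answer: x ∈ {3}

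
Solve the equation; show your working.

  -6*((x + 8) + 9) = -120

Step 1. [-6*((x + 8) + 9) = -120] LHS = -6·(…); ÷-6 both sides, so div: (x + 8) + 9 = 20.
Step 2. [(x + 8) + 9 = 20] the outer +9 inverts by subtracting 9, so sub: x + 8 = 11.
Step 3. [x + 8 = 11] the outer +8 inverts by subtracting 8. So sub: x = 3.

Answer: x ∈ {3}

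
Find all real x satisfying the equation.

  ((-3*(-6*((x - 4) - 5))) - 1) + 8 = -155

Step 1. [((-3*(-6*((x - 4) - 5))) - 1) + 8 = -155] peel the +8: subtract 8 from each side. So sub: (-3*(-6*((x - 4) - 5))) - 1 = -163.
Step 2. [(-3*(-6*((x - 4) - 5))) - 1 = -163] 1 comes off first (add 1), so sub: -3*(-6*((x - 4) - 5)) = -162.
Step 3. [-3*(-6*((x - 4) - 5)) = -162] -3·(inner) — divide through by -3. So div: -6*((x - 4) - 5) = 54.
Step 4. [-6*((x - 4) - 5) = 54] -6 out front; divide by -6. So div: (x - 4) - 5 = -9.
Step 5. [(x - 4) - 5 = -9] the outer -5 inverts by adding 5. So sub: x - 4 = -4.
Step 6. [x - 4 = -4] -4 is outermost — add 4 both sides, so sub: x = 0.

Answer: x ∈ {0}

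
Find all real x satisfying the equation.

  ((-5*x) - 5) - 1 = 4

Step 1. [((-5*x) - 5) - 1 = 4] -1 is outermost — add 1 both sides ⇒ sub: (-5*x) - 5 = 5.
Step 2. [(-5*x) - 5 = 5] -5 is outermost — add 5 both sides, so sub: -5*x = 10.
Step 3. [-5*x = 10] -5 out front; divide by -5. So div: x = -2.

Answer: x ∈ {-2}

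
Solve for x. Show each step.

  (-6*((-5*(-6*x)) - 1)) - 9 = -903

Step 1. [(-6*((-5*(-6*x)) - 1)) - 9 = -903] 9 comes off first (add 9). So sub: -6*((-5*(-6*x)) - 1) = -894.
Step 2. [-6*((-5*(-6*x)) - 1) = -894] -6 out front; divide by -6, so div: (-5*(-6*x)) - 1 = 149.
Step 3. [(-5*(-6*x)) - 1 = 149] 1 comes off first (add 1) ⇒ sub: -5*(-6*x) = 150.
Step 4. [-5*(-6*x) = 150] LHS = -5·(…); ÷-5 both sides, so div: -6*x = -30.
Step 5. [-6*x = -30] leading coefficient -6: divide by -6 ⇒ div: x = 5.

Answer: x ∈ {5}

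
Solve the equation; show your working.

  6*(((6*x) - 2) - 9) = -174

Step 1. [6*(((6*x) - 2) - 9) = -174] 6 out front; divide by 6 ⇒ div: ((6*x) - 2) - 9 = -29.
Step 2. [((6*x) - 2) - 9 = -29] add 9: x sits inside (… - 9), so sub: (6*x) - 2 = -20.
Step 3. [(6*x) - 2 = -20] peel the -2: add 2 from each side ⇒ sub: 6*x = -18.
Step 4. [6*x = -18] LHS = 6·(…); ÷6 both sides, so div: x = -3.

Answer: x ∈ {-3}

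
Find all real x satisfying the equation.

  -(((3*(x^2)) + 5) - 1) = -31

Step 1. [-(((3*(x^2)) + 5) - 1) = -31] flip signs both sides, so neg: ((3*(x^2)) + 5) - 1 = 31.
Step 2. [((3*(x^2)) + 5) - 1 = 31] -1 is outermost — add 1 both sides, so sub: (3*(x^2)) + 5 = 32.
Step 3. [(3*(x^2)) + 5 = 32] subtract 5: x sits inside (… + 5). So sub: 3*(x^2) = 27.
Step 4. [3*(x^2) = 27] leading coefficient 3: divide by 3, so div: x^2 = 9.
Step 5. [x^2 = 9] LHS squared, RHS 9 ≥ 0: apply √ (±), so sqrt: x = 3 or -3.

Answer: x ∈ {-3, 3}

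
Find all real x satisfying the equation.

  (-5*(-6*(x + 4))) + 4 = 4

Step 1. [(-5*(-6*(x + 4))) + 4 = 4] +4 is outermost — subtract 4 both sides. So sub: -5*(-6*(x + 4)) = 0.
Step 2. [-5*(-6*(x + 4)) = 0] leading coefficient -5: divide by -5 ⇒ div: -6*(x + 4) = 0.
Step 3. [-6*(x + 4) = 0] leading coefficient -6: divide by -6 ⇒ div: x + 4 = 0.
Step 4. [x + 4 = 0] subtract 4: x sits inside (… + 4). So sub: x = -4.

Answer: x ∈ {-4}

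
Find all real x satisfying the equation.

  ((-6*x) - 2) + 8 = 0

Step 1. [((-6*x) - 2) + 8 = 0] the outer +8 inverts by subtracting 8 ⇒ sub: (-6*x) - 2 = -8.
Step 2. [(-6*x) - 2 = -8] add 2: x sits inside (… - 2), so sub: -6*x = -6.
Step 3. [-6*x = -6] leading coefficient -6: divide by -6 ⇒ div: x = 1.

Answer: x ∈ {1}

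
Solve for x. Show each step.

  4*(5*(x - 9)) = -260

Step 1. [4*(5*(x - 9)) = -260] LHS = 4·(…); ÷4 both sides, so div: 5*(x - 9) = -65.
Step 2. [5*(x - 9) = -65] leading coefficient 5: divide by 5, so div: x - 9 = -13.
Step 3. [x - 9 = -13] 9 comes off first (add 9). So sub: x = -4.

Answer: x ∈ {-4}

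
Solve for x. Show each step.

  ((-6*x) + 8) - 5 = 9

Step 1. [((-6*x) + 8) - 5 = 9] the outer -5 inverts by adding 5. So sub: (-6*x) + 8 = 14.
Step 2. [(-6*x) + 8 = 14] +8 is outermost — subtract 8 both sides ⇒ sub: -6*x = 6.
Step 3. [-6*x = 6] leading coefficient -6: divide by -6, so div: x = -1.

Answer: x ∈ {-1}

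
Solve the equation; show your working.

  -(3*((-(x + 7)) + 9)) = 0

Step 1. [-(3*((-(x + 7)) + 9)) = 0] leading − — multiply by −1, so neg: 3*((-(x + 7)) + 9) = 0.
Step 2. [3*((-(x + 7)) + 9) = 0] 3 out front; divide by 3 ⇒ div: (-(x + 7)) + 9 = 0.
Step 3. [(-(x + 7)) + 9 = 0] peel the +9: subtract 9 from each side. So sub: -(x + 7) = -9.
Step 4. [-(x + 7) = -9] flip signs both sides. So neg: x + 7 = 9.
Step 5. [x + 7 = 9] +7 is outermost — subtract 7 both sides ⇒ sub: x = 2.

Answer: x ∈ {2}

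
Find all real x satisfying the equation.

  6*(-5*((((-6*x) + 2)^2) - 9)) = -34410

Step 1. [6*(-5*((((-6*x) + 2)^2) - 9)) = -34410] divide by the outer 6 ⇒ div: -5*((((-6*x) + 2)^2) - 9) = -5735.
Step 2. [-5*((((-6*x) + 2)^2) - 9) = -5735] -5 out front; divide by -5, so div: (((-6*x) + 2)^2) - 9 = 1147.
Step 3. [(((-6*x) + 2)^2) - 9 = 1147] -9 is outermost — add 9 both sides, so sub: ((-6*x) + 2)^2 = 1156.
Step 4. [((-6*x) + 2)^2 = 1156] LHS squared, RHS 1156 ≥ 0: apply √ (±) ⇒ sqrt: (-6*x) + 2 = 34 or -34.
Step 5. [(-6*x) + 2 = 34 or -34] subtract 2: x sits inside (… + 2). So sub: -6*x = 32 or -36.
Step 6. [-6*x = 32 or -36] leading coefficient -6: divide by -6. So div: x = -16/3 or 6.

Answer: x ∈ {-16/3, 6}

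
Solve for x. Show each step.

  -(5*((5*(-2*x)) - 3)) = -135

Step 1. [-(5*((5*(-2*x)) - 3)) = -135] LHS negated; negate both sides, so neg: 5*((5*(-2*x)) - 3) = 135.
Step 2. [5*((5*(-2*x)) - 3) = 135] divide by the outer 5 ⇒ div: (5*(-2*x)) - 3 = 27.
Step 3. [(5*(-2*x)) - 3 = 27] add 3: x sits inside (… - 3). So sub: 5*(-2*x) = 30.
Step 4. [5*(-2*x) = 30] divide by the outer 5 ⇒ div: -2*x = 6.
Step 5. [-2*x = 6] -2·(inner) — divide through by -2 ⇒ div: x = -3.

Answer: x ∈ {-3}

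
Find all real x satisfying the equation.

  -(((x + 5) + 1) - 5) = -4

Step 1. [-(((x + 5) + 1) - 5) = -4] leading − — multiply by −1, so neg: ((x + 5) + 1) - 5 = 4.
Step 2. [((x + 5) + 1) - 5 = 4] peel the -5: add 5 from each side. So sub: (x + 5) + 1 = 9.
Step 3. [(x + 5) + 1 = 9] +1 is outermost — subtract 1 both sides, so sub: x + 5 = 8.
Step 4. [x + 5 = 8] 5 comes off first (subtract 5) ⇒ sub: x = 3.

Answer: x ∈ {3}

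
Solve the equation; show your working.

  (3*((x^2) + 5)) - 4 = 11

Step 1. [(3*((x^2) + 5)) - 4 = 11] peel the -4: add 4 from each side. So sub: 3*((x^2) + 5) = 15.
Step 2. [3*((x^2) + 5) = 15] LHS = 3·(…); ÷3 both sides ⇒ div: (x^2) + 5 = 5.
Step 3. [(x^2) + 5 = 5] subtract 5: x sits inside (… + 5). So sub: x^2 = 0.
Step 4. [x^2 = 0] LHS squared, RHS 0 ≥ 0: apply √ (±), so sqrt: x = 0.

Answer: x ∈ {0}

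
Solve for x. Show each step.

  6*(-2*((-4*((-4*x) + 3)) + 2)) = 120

Step 1. [6*(-2*((-4*((-4*x) + 3)) + 2)) = 120] divide by the outer 6. So div: -2*((-4*((-4*x) + 3)) + 2) = 20.
Step 2. [-2*((-4*((-4*x) + 3)) + 2) = 20] -2·(inner) — divide through by -2 ⇒ div: (-4*((-4*x) + 3)) + 2 = -10.
Step 3. [(-4*((-4*x) + 3)) + 2 = -10] 2 comes off first (subtract 2), so sub: -4*((-4*x) + 3) = -12.
Step 4. [-4*((-4*x) + 3) = -12] LHS = -4·(…); ÷-4 both sides. So div: (-4*x) + 3 = 3.
Step 5. [(-4*x) + 3 = 3] 3 comes off first (subtract 3), so sub: -4*x = 0.
Step 6. [-4*x = 0] -4 out front; divide by -4, so div: x = 0.

Answer: x ∈ {0}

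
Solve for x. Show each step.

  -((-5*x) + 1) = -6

Step 1. [-((-5*x) + 1) = -6] LHS negated; negate both sides ⇒ neg: (-5*x) + 1 = 6.
Step 2. [(-5*x) + 1 = 6] subtract 1: x sits inside (… + 1) ⇒ sub: -5*x = 5.
Step 3. [-5*x = 5] -5·(inner) — divide through by -5. So div: x = -1.

Answer: x ∈ {-1}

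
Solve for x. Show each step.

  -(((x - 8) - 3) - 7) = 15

Step 1. [-(((x - 8) - 3) - 7) = 15] flip signs both sides. So neg: ((x - 8) - 3) - 7 = -15.
Step 2. [((x - 8) - 3) - 7 = -15] peel the -7: add 7 from each side ⇒ sub: (x - 8) - 3 = -8.
Step 3. [(x - 8) - 3 = -8] -3 is outermost — add 3 both sides, so sub: x - 8 = -5.
Step 4. [x - 8 = -5] 8 comes off first (add 8), so sub: x = 3.

Answer: x ∈ {3}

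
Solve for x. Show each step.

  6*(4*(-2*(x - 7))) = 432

Step 1. [6*(4*(-2*(x - 7))) = 432] 6·(inner) — divide through by 6 ⇒ div: 4*(-2*(x - 7)) = 72.
Step 2. [4*(-2*(x - 7)) = 72] leading coefficient 4: divide by 4 ⇒ div: -2*(x - 7) = 18.
Step 3. [-2*(x - 7) = 18] divide by the outer -2. So div: x - 7 = -9.
Step 4. [x - 7 = -9] -7 is outermost — add 7 both sides, so sub: x = -2.

Answer: x ∈ {-2}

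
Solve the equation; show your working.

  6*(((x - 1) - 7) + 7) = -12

Step 1. [6*(((x - 1) - 7) + 7) = -12] 6 out front; divide by 6 ⇒ div: ((x - 1) - 7) + 7 = -2.
Step 2. [((x - 1) - 7) + 7 = -2] the outer +7 inverts by subtracting 7 ⇒ sub: (x - 1) - 7 = -9.
Step 3. [(x - 1) - 7 = -9] the outer -7 inverts by adding 7 ⇒ sub: x - 1 = -2.
Step 4. [x - 1 = -2] peel the -1: add 1 from each side ⇒ sub: x = -1.

Answer: x ∈ {-1}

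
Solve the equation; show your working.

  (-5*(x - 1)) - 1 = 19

Step 1. [(-5*(x - 1)) - 1 = 19] peel the -1: add 1 from each side ⇒ sub: -5*(x - 1) = 20.
Step 2. [-5*(x - 1) = 20] divide by the outer -5, so div: x - 1 = -4.
Step 3. [x - 1 = -4] add 1: x sits inside (… - 1). So sub: x = -3.

Answer: x ∈ {-3}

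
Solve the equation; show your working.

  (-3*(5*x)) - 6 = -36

Step 1. [(-3*(5*x)) - 6 = -36] peel the -6: add 6 from each side, so sub: -3*(5*x) = -30.
Step 2. [-3*(5*x) = -30] -3·(inner) — divide through by -3, so div: 5*x = 10.
Step 3. [5*x = 10] 5·(inner) — divide through by 5 ⇒ div: x = 2.

Answer: x ∈ {2}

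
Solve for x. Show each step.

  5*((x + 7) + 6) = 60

Step 1. [5*((x + 7) + 6) = 60] divide by the outer 5, so div: (x + 7) + 6 = 12.
Step 2. [(x + 7) + 6 = 12] +6 is outermost — subtract 6 both sides. So sub: x + 7 = 6.
Step 3. [x + 7 = 6] peel the +7: subtract 7 from each side ⇒ sub: x = -1.

Answer: x ∈ {-1}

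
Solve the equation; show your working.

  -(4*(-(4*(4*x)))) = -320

Step 1. [-(4*(-(4*(4*x)))) = -320] leading − — multiply by −1, so neg: 4*(-(4*(4*x))) = 320.
Step 2. [4*(-(4*(4*x))) = 320] LHS = 4·(…); ÷4 both sides ⇒ div: -(4*(4*x)) = 80.
Step 3. [-(4*(4*x)) = 80] flip signs both sides ⇒ neg: 4*(4*x) = -80.
Step 4. [4*(4*x) = -80] 4·(inner) — divide through by 4. So div: 4*x = -20.
Step 5. [4*x = -20] divide by the outer 4, so div: x = -5.

Answer: x ∈ {-5}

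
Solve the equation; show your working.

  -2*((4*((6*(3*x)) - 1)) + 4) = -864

Step 1. [-2*((4*((6*(3*x)) - 1)) + 4) = -864] -2 out front; divide by -2. So div: (4*((6*(3*x)) - 1)) + 4 = 432.
Step 2. [(4*((6*(3*x)) - 1)) + 4 = 432] 4 divides every term; factor it out ⇒ factor: ((6*(3*x)) - 1) + 1 = 108.
Step 3. [((6*(3*x)) - 1) + 1 = 108] peel the +1: subtract 1 from each side, so sub: (6*(3*x)) - 1 = 107.
Step 4. [(6*(3*x)) - 1 = 107] peel the -1: add 1 from each side, so sub: 6*(3*x) = 108.
Step 5. [6*(3*x) = 108] leading coefficient 6: divide by 6, so div: 3*x = 18.
Step 6. [3*x = 18] LHS = 3·(…); ÷3 both sides, so div: x = 6.

Answer: x ∈ {6}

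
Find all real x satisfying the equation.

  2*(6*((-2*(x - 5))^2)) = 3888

Step 1. [2*(6*((-2*(x - 5))^2)) = 3888] divide by the outer 2. So div: 6*((-2*(x - 5))^2) = 1944.
Step 2. [6*((-2*(x - 5))^2) = 1944] leading coefficient 6: divide by 6, so div: (-2*(x - 5))^2 = 324.
Step 3. [(-2*(x - 5))^2 = 324] LHS squared, RHS 324 ≥ 0: apply √ (±) ⇒ sqrt: -2*(x - 5) = 18 or -18.
Step 4. [-2*(x - 5) = 18 or -18] -2·(inner) — divide through by -2. So div: x - 5 = -9 or 9.
Step 5. [x - 5 = -9 or 9] -5 is outermost — add 5 both sides ⇒ sub: x = -4 or 14.

Answer: x ∈ {-4, 14}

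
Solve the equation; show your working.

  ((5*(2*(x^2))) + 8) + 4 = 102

Step 1. [((5*(2*(x^2))) + 8) + 4 = 102] +4 is outermost — subtract 4 both sides. So sub: (5*(2*(x^2))) + 8 = 98.
Step 2. [(5*(2*(x^2))) + 8 = 98] subtract 8: x sits inside (… + 8). So sub: 5*(2*(x^2)) = 90.
Step 3. [5*(2*(x^2)) = 90] 5 out front; divide by 5. So div: 2*(x^2) = 18.
Step 4. [2*(x^2) = 18] 2 out front; divide by 2 ⇒ div: x^2 = 9.
Step 5. [x^2 = 9] LHS squared, RHS 9 ≥ 0: apply √ (±). So sqrt: x = 3 or -3.

Answer: x ∈ {-3, 3}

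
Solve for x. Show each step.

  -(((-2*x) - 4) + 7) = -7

Step 1. [-(((-2*x) - 4) + 7) = -7] leading − — multiply by −1. So neg: ((-2*x) - 4) + 7 = 7.
Step 2. [((-2*x) - 4) + 7 = 7] 7 comes off first (subtract 7), so sub: (-2*x) - 4 = 0.
Step 3. [(-2*x) - 4 = 0] -2 divides every term; factor it out ⇒ factor: x + 2 = 0.
Step 4. [x + 2 = 0] 2 comes off first (subtract 2) ⇒ sub: x = -2.

Answer: x ∈ {-2}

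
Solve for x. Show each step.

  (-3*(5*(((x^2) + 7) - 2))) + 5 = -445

Step 1. [(-3*(5*(((x^2) + 7) - 2))) + 5 = -445] subtract 5: x sits inside (… + 5) ⇒ sub: -3*(5*(((x^2) + 7) - 2)) = -450.
Step 2. [-3*(5*(((x^2) + 7) - 2)) = -450] -3 out front; divide by -3 ⇒ div: 5*(((x^2) + 7) - 2) = 150.
Step 3. [5*(((x^2) + 7) - 2) = 150] leading coefficient 5: divide by 5 ⇒ div: ((x^2) + 7) - 2 = 30.
Step 4. [((x^2) + 7) - 2 = 30] add 2: x sits inside (… - 2) ⇒ sub: (x^2) + 7 = 32.
Step 5. [(x^2) + 7 = 32] the outer +7 inverts by subtracting 7, so sub: x^2 = 25.
Step 6. [x^2 = 25] √ both sides: 25 ≥ 0 gives two branches ⇒ sqrt: x = 5 or -5.

Answer: x ∈ {-5, 5}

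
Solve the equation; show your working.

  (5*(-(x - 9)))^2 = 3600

Step 1. [(5*(-(x - 9)))^2 = 3600] LHS squared, RHS 3600 ≥ 0: apply √ (±), so sqrt: 5*(-(x - 9)) = 60 or -60.
Step 2. [5*(-(x - 9)) = 60 or -60] leading coefficient 5: divide by 5 ⇒ div: -(x - 9) = 12 or -12.
Step 3. [-(x - 9) = 12 or -12] flip signs both sides, so neg: x - 9 = -12 or 12.
Step 4. [x - 9 = -12 or 12] add 9: x sits inside (… - 9). So sub: x = -3 or 21.

Answer: x ∈ {-3, 21}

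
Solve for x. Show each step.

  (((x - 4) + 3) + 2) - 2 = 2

Step 1. [(((x - 4) + 3) + 2) - 2 = 2] 2 comes off first (add 2) ⇒ sub: ((x - 4) + 3) + 2 = 4.
Step 2. [((x - 4) + 3) + 2 = 4] +2 is outermost — subtract 2 both sides, so sub: (x - 4) + 3 = 2.
Step 3. [(x - 4) + 3 = 2] subtract 3: x sits inside (… + 3). So sub: x - 4 = -1.
Step 4. [x - 4 = -1] peel the -4: add 4 from each side ⇒ sub: x = 3.

Answer: x ∈ {3}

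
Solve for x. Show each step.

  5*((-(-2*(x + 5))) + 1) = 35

Step 1. [5*((-(-2*(x + 5))) + 1) = 35] leading coefficient 5: divide by 5. So div: (-(-2*(x + 5))) + 1 = 7.
Step 2. [(-(-2*(x + 5))) + 1 = 7] 1 comes off first (subtract 1). So sub: -(-2*(x + 5)) = 6.
Step 3. [-(-2*(x + 5)) = 6] leading − — multiply by −1, so neg: -2*(x + 5) = -6.
Step 4. [-2*(x + 5) = -6] LHS = -2·(…); ÷-2 both sides. So div: x + 5 = 3.
Step 5. [x + 5 = 3] subtract 5: x sits inside (… + 5), so sub: x = -2.

Answer: x ∈ {-2}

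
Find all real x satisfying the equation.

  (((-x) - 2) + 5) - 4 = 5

Step 1. [(((-x) - 2) + 5) - 4 = 5] -4 is outermost — add 4 both sides ⇒ sub: ((-x) - 2) + 5 = 9.
Step 2. [((-x) - 2) + 5 = 9] subtract 5: x sits inside (… + 5) ⇒ sub: (-x) - 2 = 4.
Step 3. [(-x) - 2 = 4] the outer -2 inverts by adding 2, so sub: -x = 6.
Step 4. [-x = 6] LHS negated; negate both sides, so neg: x = -6.

Answer: x ∈ {-6}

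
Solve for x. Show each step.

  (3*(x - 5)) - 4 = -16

Step 1. [(3*(x - 5)) - 4 = -16] 4 comes off first (add 4). So sub: 3*(x - 5) = -12.
Step 2. [3*(x - 5) = -12] 3 out front; divide by 3. So div: x - 5 = -4.
Step 3. [x - 5 = -4] peel the -5: add 5 from each side ⇒ sub: x = 1.

Answer: x ∈ {1}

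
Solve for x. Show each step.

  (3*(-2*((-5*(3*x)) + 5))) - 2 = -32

Step 1. [(3*(-2*((-5*(3*x)) + 5))) - 2 = -32] add 2: x sits inside (… - 2) ⇒ sub: 3*(-2*((-5*(3*x)) + 5)) = -30.
Step 2. [3*(-2*((-5*(3*x)) + 5)) = -30] divide by the outer 3 ⇒ div: -2*((-5*(3*x)) + 5) = -10.
Step 3. [-2*((-5*(3*x)) + 5) = -10] divide by the outer -2 ⇒ div: (-5*(3*x)) + 5 = 5.
Step 4. [(-5*(3*x)) + 5 = 5] the outer +5 inverts by subtracting 5 ⇒ sub: -5*(3*x) = 0.
Step 5. [-5*(3*x) = 0] LHS = -5·(…); ÷-5 both sides, so div: 3*x = 0.
Step 6. [3*x = 0] 3 out front; divide by 3 ⇒ div: x = 0.

Answer: x ∈ {0}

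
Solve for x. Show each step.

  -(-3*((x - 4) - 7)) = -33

Step 1. [-(-3*((x - 4) - 7)) = -33] leading − — multiply by −1 ⇒ neg: -3*((x - 4) - 7) = 33.
Step 2. [-3*((x - 4) - 7) = 33] -3 out front; divide by -3. So div: (x - 4) - 7 = -11.
Step 3. [(x - 4) - 7 = -11] peel the -7: add 7 from each side, so sub: x - 4 = -4.
Step 4. [x - 4 = -4] -4 is outermost — add 4 both sides ⇒ sub: x = 0.

Answer: x ∈ {0}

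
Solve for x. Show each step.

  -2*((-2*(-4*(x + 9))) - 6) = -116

Step 1. [-2*((-2*(-4*(x + 9))) - 6) = -116] divide by the outer -2. So div: (-2*(-4*(x + 9))) - 6 = 58.
Step 2. [(-2*(-4*(x + 9))) - 6 = 58] -2 divides every term; factor it out. So factor: (-4*(x + 9)) + 3 = -29.
Step 3. [(-4*(x + 9)) + 3 = -29] subtract 3: x sits inside (… + 3), so sub: -4*(x + 9) = -32.
Step 4. [-4*(x + 9) = -32] -4·(inner) — divide through by -4 ⇒ div: x + 9 = 8.
Step 5. [x + 9 = 8] the outer +9 inverts by subtracting 9. So sub: x = -1.

Answer: x ∈ {-1}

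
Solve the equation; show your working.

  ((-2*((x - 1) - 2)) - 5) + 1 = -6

Step 1. [((-2*((x - 1) - 2)) - 5) + 1 = -6] peel the +1: subtract 1 from each side ⇒ sub: (-2*((x - 1) - 2)) - 5 = -7.
Step 2. [(-2*((x - 1) - 2)) - 5 = -7] -5 is outermost — add 5 both sides, so sub: -2*((x - 1) - 2) = -2.
Step 3. [-2*((x - 1) - 2) = -2] LHS = -2·(…); ÷-2 both sides ⇒ div: (x - 1) - 2 = 1.
Step 4. [(x - 1) - 2 = 1] add 2: x sits inside (… - 2). So sub: x - 1 = 3.
Step 5. [x - 1 = 3] add 1: x sits inside (… - 1) ⇒ sub: x = 4.

Answer: x ∈ {4}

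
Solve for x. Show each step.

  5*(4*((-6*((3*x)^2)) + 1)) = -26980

Step 1. [5*(4*((-6*((3*x)^2)) + 1)) = -26980] 5 out front; divide by 5 ⇒ div: 4*((-6*((3*x)^2)) + 1) = -5396.
Step 2. [4*((-6*((3*x)^2)) + 1) = -5396] divide by the outer 4. So div: (-6*((3*x)^2)) + 1 = -1349.
Step 3. [(-6*((3*x)^2)) + 1 = -1349] +1 is outermost — subtract 1 both sides. So sub: -6*((3*x)^2) = -1350.
Step 4. [-6*((3*x)^2) = -1350] leading coefficient -6: divide by -6. So div: (3*x)^2 = 225.
Step 5. [(3*x)^2 = 225] LHS squared, RHS 225 ≥ 0: apply √ (±), so sqrt: 3*x = 15 or -15.
Step 6. [3*x = 15 or -15] leading coefficient 3: divide by 3. So div: x = 5 or -5.

Answer: x ∈ {-5, 5}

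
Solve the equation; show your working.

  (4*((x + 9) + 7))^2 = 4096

Step 1. [(4*((x + 9) + 7))^2 = 4096] LHS squared, RHS 4096 ≥ 0: apply √ (±) ⇒ sqrt: 4*((x + 9) + 7) = 64 or -64.
Step 2. [4*((x + 9) + 7) = 64 or -64] divide by the outer 4 ⇒ div: (x + 9) + 7 = 16 or -16.
Step 3. [(x + 9) + 7 = 16 or -16] peel the +7: subtract 7 from each side. So sub: x + 9 = 9 or -23.
Step 4. [x + 9 = 9 or -23] subtract 9: x sits inside (… + 9), so sub: x = 0 or -32.

Answer: x ∈ {-32, 0}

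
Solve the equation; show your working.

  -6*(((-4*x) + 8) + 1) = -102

Step 1. [-6*(((-4*x) + 8) + 1) = -102] leading coefficient -6: divide by -6. So div: ((-4*x) + 8) + 1 = 17.
Step 2. [((-4*x) + 8) + 1 = 17] +1 is outermost — subtract 1 both sides. So sub: (-4*x) + 8 = 16.
Step 3. [(-4*x) + 8 = 16] common factor -4 (LHS and 16) — divide through ⇒ factor: x - 2 = -4.
Step 4. [x - 2 = -4] -2 is outermost — add 2 both sides ⇒ sub: x = -2.

Answer: x ∈ {-2}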